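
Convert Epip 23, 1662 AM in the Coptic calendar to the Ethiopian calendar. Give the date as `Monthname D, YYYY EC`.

Both dates share Julian Day Number 2432032; in the Ethiopian calendar that is 23 Hamle 1938 EC.

Hamle 23, 1938 EC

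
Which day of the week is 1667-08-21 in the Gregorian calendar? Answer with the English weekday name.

Sunday

2330152 ≡ 6 (mod 7); counting from Monday = 0 gives Sunday.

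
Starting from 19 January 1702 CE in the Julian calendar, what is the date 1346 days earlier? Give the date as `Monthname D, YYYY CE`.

May 14, 1698 CE

JDN of 19 January 1702 CE = 2342732.
2342732 − 1346 = 2341386.
JDN 2341386 in the Julian calendar is May 14, 1698 CE.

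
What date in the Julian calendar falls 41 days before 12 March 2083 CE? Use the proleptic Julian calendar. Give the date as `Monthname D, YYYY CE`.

JDN of 12 March 2083 CE = 2481944.
2481944 − 41 = 2481903.
JDN 2481903 in the Julian calendar is January 30, 2083 CE.

January 30, 2083 CE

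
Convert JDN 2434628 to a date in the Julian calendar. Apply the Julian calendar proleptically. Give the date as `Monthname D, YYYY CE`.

JDN 2434628 is 7 September 1953 in the Gregorian calendar.
In the Julian calendar that day is August 25, 1953 CE.

August 25, 1953 CE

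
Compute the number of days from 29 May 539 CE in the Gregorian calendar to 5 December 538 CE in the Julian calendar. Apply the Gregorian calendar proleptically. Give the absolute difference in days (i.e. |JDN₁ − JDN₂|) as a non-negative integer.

173

JDN of the first date = 1918074.
JDN of the second date = 1917901.
|1917901 − 1918074| = 173.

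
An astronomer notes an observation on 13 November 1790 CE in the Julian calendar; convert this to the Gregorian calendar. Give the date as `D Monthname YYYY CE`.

24 November 1790 CE

The Julian–Gregorian offset here is 11 days (Julian trailing).
13 November 1790 Julian + 11 days → 24 November 1790 Gregorian.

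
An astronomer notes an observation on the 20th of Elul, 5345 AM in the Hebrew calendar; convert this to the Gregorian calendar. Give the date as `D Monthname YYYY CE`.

14 September 1585 CE

Julian Day Number of the source date = 2300226.
Converting JDN 2300226 to the Gregorian calendar gives 14 September 1585 CE.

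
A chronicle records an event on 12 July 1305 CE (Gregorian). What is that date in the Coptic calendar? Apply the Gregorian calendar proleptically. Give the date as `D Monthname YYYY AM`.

Both dates share Julian Day Number 2197894; in the Coptic calendar that is 10 Epip 1021 AM.

10 Epip 1021 AM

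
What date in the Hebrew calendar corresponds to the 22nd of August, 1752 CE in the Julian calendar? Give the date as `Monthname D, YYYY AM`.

Elul 23, 5512 AM

Both dates share Julian Day Number 2361210; in the Hebrew calendar that is 23 Elul 5512 AM.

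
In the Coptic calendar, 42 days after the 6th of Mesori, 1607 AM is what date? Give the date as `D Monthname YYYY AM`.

12 Thout 1608 AM

The starting date is JDN 2411956; 2411956 + 42 = 2411998.
JDN 2411998 corresponds to 12 Thout 1608 AM.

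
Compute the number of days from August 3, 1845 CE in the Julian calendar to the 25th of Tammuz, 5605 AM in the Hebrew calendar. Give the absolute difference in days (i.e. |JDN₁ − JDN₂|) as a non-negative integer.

First date → JDN 2395159; second date → JDN 2395143.
The interval is |2395159 − 2395143| = 16 days.

16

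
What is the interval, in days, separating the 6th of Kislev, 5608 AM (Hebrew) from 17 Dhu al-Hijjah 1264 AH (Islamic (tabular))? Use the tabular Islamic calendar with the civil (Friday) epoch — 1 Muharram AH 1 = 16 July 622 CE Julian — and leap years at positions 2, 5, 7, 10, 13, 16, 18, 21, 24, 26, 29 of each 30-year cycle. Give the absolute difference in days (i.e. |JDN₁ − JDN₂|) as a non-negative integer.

First date → JDN 2395980; second date → JDN 2396346.
The interval is |2395980 − 2396346| = 366 days.

366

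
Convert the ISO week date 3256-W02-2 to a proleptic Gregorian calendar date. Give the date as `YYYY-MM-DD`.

3256-01-11

ISO week 1 of 3256 is the week containing the first Thursday of 3256.
Week 2, day 2 (Tuesday) lands on 3256-01-11.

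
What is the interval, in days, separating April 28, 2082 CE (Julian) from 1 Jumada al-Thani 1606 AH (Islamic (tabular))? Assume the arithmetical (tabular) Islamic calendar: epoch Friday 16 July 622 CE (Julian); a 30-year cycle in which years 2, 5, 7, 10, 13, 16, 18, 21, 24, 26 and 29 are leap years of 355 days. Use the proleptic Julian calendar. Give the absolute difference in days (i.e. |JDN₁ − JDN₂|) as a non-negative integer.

JDN of the first date = 2481626.
JDN of the second date = 2517346.
|2517346 − 2481626| = 35720.

35720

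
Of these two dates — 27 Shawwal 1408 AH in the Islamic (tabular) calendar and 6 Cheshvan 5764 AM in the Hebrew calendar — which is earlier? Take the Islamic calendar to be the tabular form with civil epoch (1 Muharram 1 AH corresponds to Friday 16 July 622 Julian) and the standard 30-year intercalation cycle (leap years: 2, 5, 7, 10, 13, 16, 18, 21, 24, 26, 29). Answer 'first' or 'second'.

Converting both to JDN: 2447326 vs 2452945; the smaller is the first.

first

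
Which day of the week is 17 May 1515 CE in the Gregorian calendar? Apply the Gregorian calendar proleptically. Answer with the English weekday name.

Monday

2274538 ≡ 0 (mod 7); counting from Monday = 0 gives Monday.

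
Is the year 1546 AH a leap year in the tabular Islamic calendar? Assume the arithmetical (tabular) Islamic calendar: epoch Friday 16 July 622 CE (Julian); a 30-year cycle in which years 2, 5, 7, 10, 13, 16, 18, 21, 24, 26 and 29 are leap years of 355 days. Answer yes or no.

yes

Year 1546 AH is year 16 of its 30-year cycle; leap positions are 2, 5, 7, 10, 13, 16, 18, 21, 24, 26, 29, so it is a leap year (355 days).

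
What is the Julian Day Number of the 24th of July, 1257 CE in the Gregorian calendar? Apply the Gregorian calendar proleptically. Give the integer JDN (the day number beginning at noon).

JDN 2400001 is 17 November 1858 CE (Gregorian), MJD 0; the target day is −219626 days from there, so JDN = 2180375.

2180375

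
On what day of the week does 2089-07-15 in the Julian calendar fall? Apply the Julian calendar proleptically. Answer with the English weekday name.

Thursday

In the Gregorian calendar this is 28 July 2089 (JDN 2484261).
Since JDN mod 7 = 3 (0 = Monday), the day is Thursday.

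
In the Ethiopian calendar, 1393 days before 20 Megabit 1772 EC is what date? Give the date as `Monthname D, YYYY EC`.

Ginbot 28, 1768 EC

Counting 1393 days back from JDN 2371278 reaches JDN 2369885, which is Ginbot 28, 1768 EC.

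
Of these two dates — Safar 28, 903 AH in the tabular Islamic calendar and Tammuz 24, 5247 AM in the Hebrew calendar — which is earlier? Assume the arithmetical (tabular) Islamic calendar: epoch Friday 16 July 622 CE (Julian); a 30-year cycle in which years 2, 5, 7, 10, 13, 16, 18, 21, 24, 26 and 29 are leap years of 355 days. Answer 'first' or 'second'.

The two dates have Julian Day Numbers 2268136 and 2264380 respectively.
Since 2264380 < 2268136, the second date comes first.

second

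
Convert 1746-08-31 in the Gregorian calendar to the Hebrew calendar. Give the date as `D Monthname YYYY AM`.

Julian Day Number of the source date = 2359016.
Converting JDN 2359016 to the Hebrew calendar gives 15 Elul 5506 AM.

15 Elul 5506 AM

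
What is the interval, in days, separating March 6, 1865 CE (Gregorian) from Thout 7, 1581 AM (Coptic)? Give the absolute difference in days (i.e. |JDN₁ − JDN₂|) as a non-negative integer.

First date → JDN 2402302; second date → JDN 2402131.
The interval is |2402302 − 2402131| = 171 days.

171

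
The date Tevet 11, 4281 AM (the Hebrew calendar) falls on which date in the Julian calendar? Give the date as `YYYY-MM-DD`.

0520-12-07

Julian Day Number of the source date = 1911329.
Converting JDN 1911329 to the Julian calendar gives 7 December 520 CE.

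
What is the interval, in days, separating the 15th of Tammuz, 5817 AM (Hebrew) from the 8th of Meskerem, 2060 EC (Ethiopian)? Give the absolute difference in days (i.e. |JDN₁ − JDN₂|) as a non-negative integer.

JDN of the first date = 2472562.
JDN of the second date = 2476278.
|2476278 − 2472562| = 3716.

3716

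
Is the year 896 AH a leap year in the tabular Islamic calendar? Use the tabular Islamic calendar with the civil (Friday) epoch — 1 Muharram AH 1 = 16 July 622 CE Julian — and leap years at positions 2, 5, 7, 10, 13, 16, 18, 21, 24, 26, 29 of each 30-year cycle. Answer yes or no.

Year 896 AH is year 26 of its 30-year cycle; leap positions are 2, 5, 7, 10, 13, 16, 18, 21, 24, 26, 29, so it is a leap year (355 days).

yes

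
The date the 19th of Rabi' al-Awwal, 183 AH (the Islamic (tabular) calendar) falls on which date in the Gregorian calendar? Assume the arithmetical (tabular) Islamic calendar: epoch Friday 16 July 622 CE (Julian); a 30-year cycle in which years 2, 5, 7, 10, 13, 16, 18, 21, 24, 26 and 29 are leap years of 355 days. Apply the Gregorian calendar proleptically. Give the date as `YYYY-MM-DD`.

Julian Day Number of the source date = 2013012.
Converting JDN 2013012 to the Gregorian calendar gives 4 May 799 CE.

0799-05-04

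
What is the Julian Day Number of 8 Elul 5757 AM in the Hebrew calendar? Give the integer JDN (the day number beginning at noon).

2450702

Equivalently 10 September 1997 (Gregorian).
JDN 2299161 is 15 October 1582 CE (Gregorian); the target day is +151541 days from there, so JDN = 2450702.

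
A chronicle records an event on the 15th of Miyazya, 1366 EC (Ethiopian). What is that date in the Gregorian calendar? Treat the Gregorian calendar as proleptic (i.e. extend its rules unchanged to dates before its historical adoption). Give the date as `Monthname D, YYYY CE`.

April 18, 1374 CE

Julian Day Number of the source date = 2223011.
Converting JDN 2223011 to the Gregorian calendar gives 18 April 1374 CE.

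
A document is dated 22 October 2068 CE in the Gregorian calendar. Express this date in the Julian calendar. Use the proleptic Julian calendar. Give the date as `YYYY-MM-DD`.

2068-10-09

The Julian–Gregorian offset here is 13 days (Julian trailing).
22 October 2068 Gregorian − 13 days → 9 October 2068 Julian.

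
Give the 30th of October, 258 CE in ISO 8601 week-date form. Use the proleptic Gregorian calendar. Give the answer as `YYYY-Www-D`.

0258-W43-6

The weekday is Saturday (ISO weekday 6).
That Saturday belongs to ISO week 43 of ISO year 258.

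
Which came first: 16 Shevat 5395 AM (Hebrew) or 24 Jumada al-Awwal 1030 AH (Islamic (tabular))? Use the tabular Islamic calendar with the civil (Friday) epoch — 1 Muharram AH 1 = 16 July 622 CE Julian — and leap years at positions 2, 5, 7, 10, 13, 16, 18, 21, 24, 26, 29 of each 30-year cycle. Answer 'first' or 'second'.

Converting both to JDN: 2318266 vs 2313224; the smaller is the second.

second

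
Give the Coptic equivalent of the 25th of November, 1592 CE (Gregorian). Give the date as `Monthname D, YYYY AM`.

Hathor 19, 1309 AM

Both dates share Julian Day Number 2302855; in the Coptic calendar that is 19 Hathor 1309 AM.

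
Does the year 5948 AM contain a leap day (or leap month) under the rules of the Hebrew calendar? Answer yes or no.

Hebrew year 5948 is year 1 of its 19-year Metonic cycle; leap years are at positions 3, 6, 8, 11, 14, 17, 19, so it is a common year (12 months).

no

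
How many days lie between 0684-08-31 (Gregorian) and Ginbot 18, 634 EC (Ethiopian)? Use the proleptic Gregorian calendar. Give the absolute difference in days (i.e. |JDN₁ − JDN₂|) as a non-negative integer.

JDN of the first date = 1971129.
JDN of the second date = 1955681.
|1955681 − 1971129| = 15448.

15448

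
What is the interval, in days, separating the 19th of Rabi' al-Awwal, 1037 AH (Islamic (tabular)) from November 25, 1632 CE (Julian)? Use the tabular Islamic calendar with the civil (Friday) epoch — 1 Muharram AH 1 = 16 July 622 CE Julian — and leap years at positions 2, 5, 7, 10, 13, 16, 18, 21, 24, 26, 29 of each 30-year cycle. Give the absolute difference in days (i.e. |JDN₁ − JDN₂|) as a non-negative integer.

First date → JDN 2315641; second date → JDN 2317475.
The interval is |2315641 − 2317475| = 1834 days.

1834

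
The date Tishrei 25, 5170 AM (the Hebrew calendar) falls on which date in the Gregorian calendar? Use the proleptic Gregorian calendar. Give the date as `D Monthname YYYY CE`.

13 October 1409 CE

Julian Day Number of the source date = 2235972.
Converting JDN 2235972 to the Gregorian calendar gives 13 October 1409 CE.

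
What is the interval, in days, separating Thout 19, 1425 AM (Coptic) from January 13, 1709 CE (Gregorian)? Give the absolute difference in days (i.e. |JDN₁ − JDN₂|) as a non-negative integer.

First date → JDN 2345164; second date → JDN 2345272.
The interval is |2345164 − 2345272| = 108 days.

108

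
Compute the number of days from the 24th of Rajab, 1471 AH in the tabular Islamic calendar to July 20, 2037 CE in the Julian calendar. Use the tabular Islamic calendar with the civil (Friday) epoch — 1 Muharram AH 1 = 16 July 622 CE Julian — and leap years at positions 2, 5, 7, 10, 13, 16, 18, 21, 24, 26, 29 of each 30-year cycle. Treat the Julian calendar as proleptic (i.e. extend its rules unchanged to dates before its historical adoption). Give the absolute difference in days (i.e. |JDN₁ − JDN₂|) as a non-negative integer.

4286

JDN of the first date = 2469559.
JDN of the second date = 2465273.
|2465273 − 2469559| = 4286.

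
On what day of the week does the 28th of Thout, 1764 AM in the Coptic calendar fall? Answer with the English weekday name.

Wednesday

This is JDN 2468993 (9 October 2047 Gregorian).
Since JDN mod 7 = 2 (0 = Monday), the day is Wednesday.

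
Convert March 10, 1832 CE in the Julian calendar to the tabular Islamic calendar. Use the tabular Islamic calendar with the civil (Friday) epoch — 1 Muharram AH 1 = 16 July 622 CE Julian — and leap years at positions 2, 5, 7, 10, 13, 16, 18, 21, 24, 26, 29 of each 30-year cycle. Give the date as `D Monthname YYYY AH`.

The source date corresponds to 22 March 1832 in the Gregorian calendar (JDN 2390265).
That day falls on 19 Shawwal 1247 AH in the tabular Islamic calendar.

19 Shawwal 1247 AH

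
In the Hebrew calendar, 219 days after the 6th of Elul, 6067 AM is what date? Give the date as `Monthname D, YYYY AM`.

JDN of the 6th of Elul, 6067 AM = 2563920.
2563920 + 219 = 2564139.
JDN 2564139 in the Hebrew calendar is Nisan 18, 6068 AM.

Nisan 18, 6068 AM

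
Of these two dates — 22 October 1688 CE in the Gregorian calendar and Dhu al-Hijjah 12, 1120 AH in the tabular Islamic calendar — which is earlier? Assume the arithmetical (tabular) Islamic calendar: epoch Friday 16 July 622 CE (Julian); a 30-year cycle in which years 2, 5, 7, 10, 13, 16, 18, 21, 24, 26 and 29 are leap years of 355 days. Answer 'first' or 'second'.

first

The two dates have Julian Day Numbers 2337885 and 2345312 respectively.
Since 2337885 < 2345312, the first date comes first.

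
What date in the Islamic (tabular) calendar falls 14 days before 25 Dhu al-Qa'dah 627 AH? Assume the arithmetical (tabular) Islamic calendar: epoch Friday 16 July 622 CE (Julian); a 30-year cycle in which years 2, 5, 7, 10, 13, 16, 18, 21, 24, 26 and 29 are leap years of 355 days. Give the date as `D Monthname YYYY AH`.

JDN of 25 Dhu al-Qa'dah 627 AH = 2170593.
2170593 − 14 = 2170579.
JDN 2170579 in the tabular Islamic calendar is 11 Dhu al-Qa'dah 627 AH.

11 Dhu al-Qa'dah 627 AH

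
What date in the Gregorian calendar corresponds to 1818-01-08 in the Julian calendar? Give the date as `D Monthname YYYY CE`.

The Julian–Gregorian offset here is 12 days (Julian trailing).
8 January 1818 Julian + 12 days → 20 January 1818 Gregorian.

20 January 1818 CE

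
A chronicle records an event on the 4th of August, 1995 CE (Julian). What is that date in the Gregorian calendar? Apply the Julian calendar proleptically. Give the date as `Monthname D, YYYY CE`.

At this point the Julian calendar is 13 days behind the Gregorian.
4 August 1995 Julian + 13 days → 17 August 1995 Gregorian.

August 17, 1995 CE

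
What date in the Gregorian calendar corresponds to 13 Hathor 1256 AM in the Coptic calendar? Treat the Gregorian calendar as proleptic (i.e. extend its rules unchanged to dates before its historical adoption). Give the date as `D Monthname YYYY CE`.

Julian Day Number of the source date = 2283491.
Converting JDN 2283491 to the Gregorian calendar gives 20 November 1539 CE.

20 November 1539 CE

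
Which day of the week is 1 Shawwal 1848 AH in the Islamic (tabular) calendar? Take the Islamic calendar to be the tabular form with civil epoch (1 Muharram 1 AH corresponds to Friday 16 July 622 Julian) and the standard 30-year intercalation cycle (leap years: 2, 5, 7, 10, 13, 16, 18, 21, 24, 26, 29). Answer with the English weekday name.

This is JDN 2603221 (11 April 2415 Gregorian).
Since JDN mod 7 = 5 (0 = Monday), the day is Saturday.

Saturday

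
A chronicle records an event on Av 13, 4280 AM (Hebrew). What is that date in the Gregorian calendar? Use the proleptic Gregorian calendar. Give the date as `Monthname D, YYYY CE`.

Both dates share Julian Day Number 1911182; in the Gregorian calendar that is 15 July 520 CE.

July 15, 520 CE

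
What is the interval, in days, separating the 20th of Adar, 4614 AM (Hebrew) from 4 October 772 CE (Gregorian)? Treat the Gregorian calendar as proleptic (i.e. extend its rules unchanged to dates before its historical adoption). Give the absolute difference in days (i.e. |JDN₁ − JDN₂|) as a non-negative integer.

29729

JDN of the first date = 2033033.
JDN of the second date = 2003304.
|2003304 − 2033033| = 29729.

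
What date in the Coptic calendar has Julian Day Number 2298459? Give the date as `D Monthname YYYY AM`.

6 Hathor 1297 AM

The proleptic Gregorian equivalent of JDN 2298459 is 12 November 1580.
In the Coptic calendar that day is 6 Hathor 1297 AM.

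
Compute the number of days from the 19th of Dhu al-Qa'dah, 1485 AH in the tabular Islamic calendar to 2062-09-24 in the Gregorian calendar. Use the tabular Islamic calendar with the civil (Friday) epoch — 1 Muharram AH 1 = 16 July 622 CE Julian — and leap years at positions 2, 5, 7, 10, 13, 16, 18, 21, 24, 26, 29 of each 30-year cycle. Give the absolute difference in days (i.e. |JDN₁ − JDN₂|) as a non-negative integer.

First date → JDN 2474633; second date → JDN 2474457.
The interval is |2474633 − 2474457| = 176 days.

176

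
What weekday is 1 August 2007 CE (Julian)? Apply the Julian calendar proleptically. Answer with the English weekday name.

Tuesday

This is JDN 2454327 (14 August 2007 Gregorian).
Since JDN mod 7 = 1 (0 = Monday), the day is Tuesday.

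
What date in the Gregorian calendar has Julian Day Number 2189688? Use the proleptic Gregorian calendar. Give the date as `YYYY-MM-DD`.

Counting from JDN 2299161 = 15 Oct 1582 gives an offset of -109473 days.

1283-01-22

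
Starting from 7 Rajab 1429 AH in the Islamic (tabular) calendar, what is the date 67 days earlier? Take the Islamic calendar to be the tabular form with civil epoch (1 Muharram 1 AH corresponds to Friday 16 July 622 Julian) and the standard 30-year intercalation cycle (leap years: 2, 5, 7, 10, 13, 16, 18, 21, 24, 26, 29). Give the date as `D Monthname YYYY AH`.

Counting 67 days back from JDN 2454659 reaches JDN 2454592, which is 28 Rabi' al-Thani 1429 AH.

28 Rabi' al-Thani 1429 AH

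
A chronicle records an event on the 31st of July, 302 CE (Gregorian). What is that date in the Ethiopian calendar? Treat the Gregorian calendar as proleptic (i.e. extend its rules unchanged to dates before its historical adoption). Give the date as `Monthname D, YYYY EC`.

Both dates share Julian Day Number 1831574; in the Ethiopian calendar that is 6 Nehase 294 EC.

Nehase 6, 294 EC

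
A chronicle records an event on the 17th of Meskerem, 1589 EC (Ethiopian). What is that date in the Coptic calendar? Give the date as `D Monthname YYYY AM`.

17 Thout 1313 AM

Julian Day Number of the source date = 2304254.
Converting JDN 2304254 to the Coptic calendar gives 17 Thout 1313 AM.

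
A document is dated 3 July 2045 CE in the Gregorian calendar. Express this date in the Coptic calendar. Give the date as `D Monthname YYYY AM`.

Julian Day Number of the source date = 2468165.
Converting JDN 2468165 to the Coptic calendar gives 26 Paoni 1761 AM.

26 Paoni 1761 AM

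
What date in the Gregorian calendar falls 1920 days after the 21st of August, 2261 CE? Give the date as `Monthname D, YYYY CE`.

The starting date is JDN 2547106; 2547106 + 1920 = 2549026.
JDN 2549026 corresponds to November 23, 2266 CE.

November 23, 2266 CE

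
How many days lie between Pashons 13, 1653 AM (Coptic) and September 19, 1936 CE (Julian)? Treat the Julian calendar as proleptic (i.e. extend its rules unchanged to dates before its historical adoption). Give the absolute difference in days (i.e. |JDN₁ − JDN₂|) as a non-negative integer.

JDN of the first date = 2428675.
JDN of the second date = 2428444.
|2428444 − 2428675| = 231.

231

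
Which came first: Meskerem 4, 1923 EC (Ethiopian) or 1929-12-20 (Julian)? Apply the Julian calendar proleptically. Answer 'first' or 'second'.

second

The two dates have Julian Day Numbers 2426234 and 2425979 respectively.
Since 2425979 < 2426234, the second date comes first.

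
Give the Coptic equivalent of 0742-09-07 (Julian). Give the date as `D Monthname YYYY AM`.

10 Thout 459 AM

The source date corresponds to 11 September 742 in the proleptic Gregorian calendar (JDN 1992323).
That day falls on 10 Thout 459 AM in the Coptic calendar.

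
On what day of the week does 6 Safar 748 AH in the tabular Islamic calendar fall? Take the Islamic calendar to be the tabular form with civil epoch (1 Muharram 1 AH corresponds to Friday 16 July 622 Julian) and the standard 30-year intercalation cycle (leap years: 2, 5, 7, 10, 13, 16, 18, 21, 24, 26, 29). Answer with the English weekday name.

Equivalently 26 May 1347 Gregorian, JDN 2213187.
Since JDN mod 7 = 4 (0 = Monday), the day is Friday.

Friday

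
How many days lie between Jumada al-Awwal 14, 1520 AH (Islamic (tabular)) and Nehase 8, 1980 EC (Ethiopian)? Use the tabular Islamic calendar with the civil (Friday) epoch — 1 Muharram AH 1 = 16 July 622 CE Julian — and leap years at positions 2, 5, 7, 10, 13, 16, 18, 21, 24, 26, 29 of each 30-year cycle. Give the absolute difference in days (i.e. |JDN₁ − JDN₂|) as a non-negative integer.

39466

JDN of the first date = 2486854.
JDN of the second date = 2447388.
|2447388 − 2486854| = 39466.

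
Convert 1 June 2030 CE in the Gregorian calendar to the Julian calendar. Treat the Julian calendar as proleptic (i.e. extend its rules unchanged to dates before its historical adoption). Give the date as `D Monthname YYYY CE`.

19 May 2030 CE

For dates in this range the Gregorian date is 13 days ahead of the Julian.
1 June 2030 Gregorian − 13 days → 19 May 2030 Julian.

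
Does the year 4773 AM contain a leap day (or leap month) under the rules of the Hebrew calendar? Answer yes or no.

no

Hebrew year 4773 is year 4 of its 19-year Metonic cycle; leap years are at positions 3, 6, 8, 11, 14, 17, 19, so it is a common year (12 months).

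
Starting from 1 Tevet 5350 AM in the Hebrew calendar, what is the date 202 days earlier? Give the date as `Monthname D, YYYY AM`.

Sivan 5, 5349 AM

Counting 202 days back from JDN 2301772 reaches JDN 2301570, which is Sivan 5, 5349 AM.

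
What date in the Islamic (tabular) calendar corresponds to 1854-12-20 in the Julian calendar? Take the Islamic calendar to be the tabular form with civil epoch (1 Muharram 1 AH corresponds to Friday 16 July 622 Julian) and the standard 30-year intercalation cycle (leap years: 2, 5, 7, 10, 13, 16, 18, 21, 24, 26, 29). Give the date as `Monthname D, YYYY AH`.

Both dates share Julian Day Number 2398585; in the tabular Islamic calendar that is 11 Rabi' al-Thani 1271 AH.

Rabi' al-Thani 11, 1271 AH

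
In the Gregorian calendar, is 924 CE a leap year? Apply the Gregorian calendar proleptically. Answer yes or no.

yes

924 is divisible by 4 and not by 100, so it is a leap year.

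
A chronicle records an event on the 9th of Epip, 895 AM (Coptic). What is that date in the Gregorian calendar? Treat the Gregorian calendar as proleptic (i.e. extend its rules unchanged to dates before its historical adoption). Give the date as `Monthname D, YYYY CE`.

July 10, 1179 CE

Julian Day Number of the source date = 2151871.
Converting JDN 2151871 to the Gregorian calendar gives 10 July 1179 CE.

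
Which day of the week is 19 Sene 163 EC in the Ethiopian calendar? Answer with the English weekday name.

Wednesday

In the proleptic Gregorian calendar this is 12 June 171 (JDN 1783679).
1783679 ≡ 2 (mod 7); counting from Monday = 0 gives Wednesday.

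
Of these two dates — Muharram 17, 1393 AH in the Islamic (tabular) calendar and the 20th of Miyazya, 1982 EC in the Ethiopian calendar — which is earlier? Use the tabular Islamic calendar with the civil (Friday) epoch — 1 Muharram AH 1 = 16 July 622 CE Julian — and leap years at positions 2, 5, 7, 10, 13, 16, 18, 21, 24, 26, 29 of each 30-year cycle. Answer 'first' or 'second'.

The two dates have Julian Day Numbers 2441734 and 2448010 respectively.
Since 2441734 < 2448010, the first date comes first.

first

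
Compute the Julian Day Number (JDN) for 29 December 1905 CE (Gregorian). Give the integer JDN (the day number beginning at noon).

JDN 2400001 is 17 November 1858 CE (Gregorian), MJD 0; the target day is +17208 days from there, so JDN = 2417209.

2417209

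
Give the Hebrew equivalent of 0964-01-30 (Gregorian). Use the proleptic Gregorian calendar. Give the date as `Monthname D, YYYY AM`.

Both dates share Julian Day Number 2073183; in the Hebrew calendar that is 8 Shevat 4724 AM.

Shevat 8, 4724 AM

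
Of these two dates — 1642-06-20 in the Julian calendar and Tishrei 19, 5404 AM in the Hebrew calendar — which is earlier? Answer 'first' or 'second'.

first

Converting both to JDN: 2320969 vs 2321428; the smaller is the first.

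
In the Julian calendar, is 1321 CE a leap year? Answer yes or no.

no

1321 mod 4 = 1, so it is a common year in the Julian calendar.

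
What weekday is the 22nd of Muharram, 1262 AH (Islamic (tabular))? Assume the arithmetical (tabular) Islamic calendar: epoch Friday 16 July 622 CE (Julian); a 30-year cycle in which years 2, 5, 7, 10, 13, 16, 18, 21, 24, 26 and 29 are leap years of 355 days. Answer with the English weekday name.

Equivalently 20 January 1846 Gregorian, JDN 2395317.
2395317 ≡ 1 (mod 7); counting from Monday = 0 gives Tuesday.

Tuesday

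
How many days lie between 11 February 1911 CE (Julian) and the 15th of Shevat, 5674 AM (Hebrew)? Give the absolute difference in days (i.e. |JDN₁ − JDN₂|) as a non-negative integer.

JDN of the first date = 2419092.
JDN of the second date = 2420175.
|2420175 − 2419092| = 1083.

1083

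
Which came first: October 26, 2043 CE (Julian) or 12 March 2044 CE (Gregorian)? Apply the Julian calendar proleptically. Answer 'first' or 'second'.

first

Converting both to JDN: 2467562 vs 2467687; the smaller is the first.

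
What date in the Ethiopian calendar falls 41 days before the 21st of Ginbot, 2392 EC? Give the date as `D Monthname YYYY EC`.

10 Miyazya 2392 EC

Counting 41 days back from JDN 2597794 reaches JDN 2597753, which is 10 Miyazya 2392 EC.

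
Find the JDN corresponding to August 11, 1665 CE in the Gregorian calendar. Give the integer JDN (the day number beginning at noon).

JDN 2451545 is 1 January 2000 CE (Gregorian); the target day is −122133 days from there, so JDN = 2329412.

2329412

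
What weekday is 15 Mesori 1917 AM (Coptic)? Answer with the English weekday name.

Sunday

Equivalently 23 August 2201 Gregorian, JDN 2525193.
Since JDN mod 7 = 6 (0 = Monday), the day is Sunday.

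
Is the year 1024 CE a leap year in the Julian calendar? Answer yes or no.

1024 mod 4 = 0, so it is a leap year in the Julian calendar.

yes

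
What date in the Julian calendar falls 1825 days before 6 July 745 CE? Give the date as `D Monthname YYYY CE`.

7 July 740 CE

Counting 1825 days back from JDN 1993356 reaches JDN 1991531, which is 7 July 740 CE.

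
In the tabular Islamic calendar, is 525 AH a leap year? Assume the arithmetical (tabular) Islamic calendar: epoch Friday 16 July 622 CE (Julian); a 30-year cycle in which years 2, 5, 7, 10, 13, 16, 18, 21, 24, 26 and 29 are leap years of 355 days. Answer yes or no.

no

Year 525 AH is year 15 of its 30-year cycle; leap positions are 2, 5, 7, 10, 13, 16, 18, 21, 24, 26, 29, so it is a common year (354 days).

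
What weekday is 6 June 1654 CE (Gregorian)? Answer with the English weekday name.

Since JDN mod 7 = 5 (0 = Monday), the day is Saturday.

Saturday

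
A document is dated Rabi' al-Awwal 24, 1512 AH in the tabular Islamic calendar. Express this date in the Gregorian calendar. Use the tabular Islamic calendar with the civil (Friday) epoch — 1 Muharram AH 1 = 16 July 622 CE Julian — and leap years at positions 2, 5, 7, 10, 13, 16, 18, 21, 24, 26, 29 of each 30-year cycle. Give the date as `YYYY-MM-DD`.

2088-10-10

Julian Day Number of the source date = 2483970.
Converting JDN 2483970 to the Gregorian calendar gives 10 October 2088 CE.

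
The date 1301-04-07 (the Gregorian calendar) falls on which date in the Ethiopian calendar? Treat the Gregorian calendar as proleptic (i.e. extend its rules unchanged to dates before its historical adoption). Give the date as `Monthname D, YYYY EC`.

Miyazya 4, 1293 EC

Both dates share Julian Day Number 2196337; in the Ethiopian calendar that is 4 Miyazya 1293 EC.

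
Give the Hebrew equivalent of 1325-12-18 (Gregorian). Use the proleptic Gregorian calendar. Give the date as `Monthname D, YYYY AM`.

Both dates share Julian Day Number 2205358; in the Hebrew calendar that is 3 Tevet 5086 AM.

Tevet 3, 5086 AM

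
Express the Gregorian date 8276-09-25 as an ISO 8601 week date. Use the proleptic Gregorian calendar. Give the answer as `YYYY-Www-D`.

8276-W39-1

The weekday is Monday (ISO weekday 1).
That Monday belongs to ISO week 39 of ISO year 8276.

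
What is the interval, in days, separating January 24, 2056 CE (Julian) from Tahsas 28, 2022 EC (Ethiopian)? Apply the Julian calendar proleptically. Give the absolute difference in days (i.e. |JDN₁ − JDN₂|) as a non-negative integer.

JDN of the first date = 2472035.
JDN of the second date = 2462508.
|2462508 − 2472035| = 9527.

9527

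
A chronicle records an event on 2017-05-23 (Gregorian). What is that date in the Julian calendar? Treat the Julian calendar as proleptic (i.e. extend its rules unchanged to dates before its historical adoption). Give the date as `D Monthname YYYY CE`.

For dates in this range the Gregorian date is 13 days ahead of the Julian.
23 May 2017 Gregorian − 13 days → 10 May 2017 Julian.

10 May 2017 CE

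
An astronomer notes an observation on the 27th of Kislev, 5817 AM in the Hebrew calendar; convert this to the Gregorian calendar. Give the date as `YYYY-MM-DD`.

2056-12-05

Both dates share Julian Day Number 2472338; in the Gregorian calendar that is 5 December 2056 CE.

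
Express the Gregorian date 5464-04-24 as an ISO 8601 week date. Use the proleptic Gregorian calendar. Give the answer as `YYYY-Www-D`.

5464-W16-7

The weekday is Sunday (ISO weekday 7).
That Sunday belongs to ISO week 16 of ISO year 5464.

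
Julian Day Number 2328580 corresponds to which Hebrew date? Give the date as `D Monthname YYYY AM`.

25 Nisan 5423 AM

JDN 2328580 is 2 May 1663 in the Gregorian calendar.
In the Hebrew calendar that day is 25 Nisan 5423 AM.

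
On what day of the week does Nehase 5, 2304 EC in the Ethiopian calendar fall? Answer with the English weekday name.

In the Gregorian calendar this is 14 August 2312 (JDN 2565726).
Since JDN mod 7 = 2 (0 = Monday), the day is Wednesday.

Wednesday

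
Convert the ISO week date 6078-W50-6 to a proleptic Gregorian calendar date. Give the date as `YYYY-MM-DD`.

ISO week 1 of 6078 is the week containing the first Thursday of 6078.
Week 50, day 6 (Saturday) lands on 6078-12-17.

6078-12-17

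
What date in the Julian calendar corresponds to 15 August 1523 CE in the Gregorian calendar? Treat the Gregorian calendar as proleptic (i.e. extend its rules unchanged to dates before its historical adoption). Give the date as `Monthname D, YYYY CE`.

At this point the Julian calendar is 10 days behind the Gregorian.
15 August 1523 Gregorian − 10 days → 5 August 1523 Julian.

August 5, 1523 CE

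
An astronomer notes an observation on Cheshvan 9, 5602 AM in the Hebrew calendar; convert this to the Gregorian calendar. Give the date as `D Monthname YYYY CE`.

Julian Day Number of the source date = 2393768.
Converting JDN 2393768 to the Gregorian calendar gives 24 October 1841 CE.

24 October 1841 CE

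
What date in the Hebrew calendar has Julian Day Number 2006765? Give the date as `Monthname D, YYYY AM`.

Nisan 5, 4542 AM

The proleptic Gregorian equivalent of JDN 2006765 is 27 March 782.
In the Hebrew calendar that day is Nisan 5, 4542 AM.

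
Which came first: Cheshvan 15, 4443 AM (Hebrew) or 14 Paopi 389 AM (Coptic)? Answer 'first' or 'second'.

second

Converting both to JDN: 1970453 vs 1966790; the smaller is the second.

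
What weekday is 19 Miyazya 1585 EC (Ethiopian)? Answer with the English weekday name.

This is JDN 2303005 (24 April 1593 Gregorian).
JDN 2303005 mod 7 = 5, and JDN 0 was a Monday, so this is a Saturday.

Saturday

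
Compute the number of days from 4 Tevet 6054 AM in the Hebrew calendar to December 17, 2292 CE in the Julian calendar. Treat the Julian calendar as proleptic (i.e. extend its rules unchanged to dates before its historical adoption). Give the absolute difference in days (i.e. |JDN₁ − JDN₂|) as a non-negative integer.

JDN of the first date = 2558929.
JDN of the second date = 2558562.
|2558562 − 2558929| = 367.

367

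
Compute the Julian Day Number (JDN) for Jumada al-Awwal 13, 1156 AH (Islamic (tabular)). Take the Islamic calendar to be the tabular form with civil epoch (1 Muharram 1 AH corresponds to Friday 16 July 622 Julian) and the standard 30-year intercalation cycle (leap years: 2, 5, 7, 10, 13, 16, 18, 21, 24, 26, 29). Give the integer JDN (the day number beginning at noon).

2357863

In the Gregorian calendar the same day is 5 July 1743.
JDN 2299161 is 15 October 1582 CE (Gregorian); the target day is +58702 days from there, so JDN = 2357863.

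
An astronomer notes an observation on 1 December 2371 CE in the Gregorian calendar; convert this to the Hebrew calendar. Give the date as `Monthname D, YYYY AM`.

Kislev 22, 6132 AM

Both dates share Julian Day Number 2587384; in the Hebrew calendar that is 22 Kislev 6132 AM.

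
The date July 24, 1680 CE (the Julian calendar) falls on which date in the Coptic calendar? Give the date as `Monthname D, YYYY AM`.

Epip 30, 1396 AM

Julian Day Number of the source date = 2334883.
Converting JDN 2334883 to the Coptic calendar gives 30 Epip 1396 AM.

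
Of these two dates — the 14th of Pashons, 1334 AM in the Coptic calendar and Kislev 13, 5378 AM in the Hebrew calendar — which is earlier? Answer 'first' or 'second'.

Converting both to JDN: 2312161 vs 2312002; the smaller is the second.

second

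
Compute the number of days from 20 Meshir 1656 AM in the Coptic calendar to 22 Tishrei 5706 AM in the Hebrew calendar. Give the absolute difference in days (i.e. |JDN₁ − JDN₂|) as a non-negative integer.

JDN of the first date = 2429688.
JDN of the second date = 2431728.
|2431728 − 2429688| = 2040.

2040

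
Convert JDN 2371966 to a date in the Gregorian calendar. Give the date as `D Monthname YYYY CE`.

13 February 1782 CE

JDN 2451545 is 1 Jan 2000; 2371966 is −79579 days from there.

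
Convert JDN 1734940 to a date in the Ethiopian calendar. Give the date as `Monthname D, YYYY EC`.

Tir 8, 30 EC

JDN 1734940 is 1 January 38 in the proleptic Gregorian calendar.
In the Ethiopian calendar that day is Tir 8, 30 EC.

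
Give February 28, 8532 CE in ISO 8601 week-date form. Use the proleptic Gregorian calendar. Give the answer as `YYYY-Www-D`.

8532-W09-4

The weekday is Thursday (ISO weekday 4).
That Thursday belongs to ISO week 9 of ISO year 8532.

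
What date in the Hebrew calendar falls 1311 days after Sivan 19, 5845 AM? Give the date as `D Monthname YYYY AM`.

2 Shevat 5849 AM

The starting date is JDN 2482754; 2482754 + 1311 = 2484065.
JDN 2484065 corresponds to 2 Shevat 5849 AM.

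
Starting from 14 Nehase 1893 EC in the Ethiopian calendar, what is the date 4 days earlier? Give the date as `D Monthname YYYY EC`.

10 Nehase 1893 EC

The starting date is JDN 2415617; 2415617 − 4 = 2415613.
JDN 2415613 corresponds to 10 Nehase 1893 EC.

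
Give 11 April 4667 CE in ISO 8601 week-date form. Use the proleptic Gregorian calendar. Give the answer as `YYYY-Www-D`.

4667-W15-4

The weekday is Thursday (ISO weekday 4).
That Thursday belongs to ISO week 15 of ISO year 4667.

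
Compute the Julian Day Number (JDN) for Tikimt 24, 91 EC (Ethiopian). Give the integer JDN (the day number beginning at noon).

1757146

Equivalently 19 October 98 (proleptic Gregorian).
JDN 2400001 is 17 November 1858 CE (Gregorian), MJD 0; the target day is −642855 days from there, so JDN = 1757146.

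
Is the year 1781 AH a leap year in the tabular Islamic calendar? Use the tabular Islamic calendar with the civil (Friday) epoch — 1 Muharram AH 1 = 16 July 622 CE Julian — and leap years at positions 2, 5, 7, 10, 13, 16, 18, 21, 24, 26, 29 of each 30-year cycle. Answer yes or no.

Year 1781 AH is year 11 of its 30-year cycle; leap positions are 2, 5, 7, 10, 13, 16, 18, 21, 24, 26, 29, so it is a common year (354 days).

no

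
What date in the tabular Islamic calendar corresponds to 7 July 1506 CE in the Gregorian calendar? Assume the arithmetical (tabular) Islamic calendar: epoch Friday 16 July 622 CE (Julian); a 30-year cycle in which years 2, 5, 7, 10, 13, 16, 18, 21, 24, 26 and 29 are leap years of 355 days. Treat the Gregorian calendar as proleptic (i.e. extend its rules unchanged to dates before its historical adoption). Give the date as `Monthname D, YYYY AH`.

Safar 5, 912 AH

Both dates share Julian Day Number 2271302; in the tabular Islamic calendar that is 5 Safar 912 AH.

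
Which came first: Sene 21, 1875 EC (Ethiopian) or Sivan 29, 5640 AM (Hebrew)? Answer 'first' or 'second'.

second

First date → JDN 2408989; second date → JDN 2407875.
JDN 2407875 < JDN 2408989, so the second date is earlier.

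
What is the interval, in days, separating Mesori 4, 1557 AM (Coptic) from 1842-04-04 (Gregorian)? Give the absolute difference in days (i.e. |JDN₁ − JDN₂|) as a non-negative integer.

First date → JDN 2393692; second date → JDN 2393930.
The interval is |2393692 − 2393930| = 238 days.

238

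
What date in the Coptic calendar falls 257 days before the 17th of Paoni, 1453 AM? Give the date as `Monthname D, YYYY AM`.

Thout 30, 1453 AM

The starting date is JDN 2355659; 2355659 − 257 = 2355402.
JDN 2355402 corresponds to Thout 30, 1453 AM.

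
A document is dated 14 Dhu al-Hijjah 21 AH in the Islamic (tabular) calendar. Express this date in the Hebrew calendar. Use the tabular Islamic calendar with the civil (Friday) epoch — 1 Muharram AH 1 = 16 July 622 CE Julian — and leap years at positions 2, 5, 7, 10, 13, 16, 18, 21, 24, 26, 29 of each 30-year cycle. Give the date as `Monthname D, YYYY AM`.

Kislev 15, 4403 AM

Julian Day Number of the source date = 1955865.
Converting JDN 1955865 to the Hebrew calendar gives 15 Kislev 4403 AM.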